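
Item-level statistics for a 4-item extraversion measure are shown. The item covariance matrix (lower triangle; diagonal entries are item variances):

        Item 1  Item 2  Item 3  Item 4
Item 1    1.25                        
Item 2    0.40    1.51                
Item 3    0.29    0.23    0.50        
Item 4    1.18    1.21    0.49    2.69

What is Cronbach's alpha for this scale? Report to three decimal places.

sum of item variances = 1.25 + 1.51 + 0.50 + 2.69 = 5.95
Σ_{i<j} σ_ij = 3.80
Var(T) = 5.95 + 2 × 3.80 = 13.55
α = (k/(k−1))·(1 − sum of item variances/Var(T)) = (4/3)·(1 − 5.95/13.55) = 0.748

α = 0.748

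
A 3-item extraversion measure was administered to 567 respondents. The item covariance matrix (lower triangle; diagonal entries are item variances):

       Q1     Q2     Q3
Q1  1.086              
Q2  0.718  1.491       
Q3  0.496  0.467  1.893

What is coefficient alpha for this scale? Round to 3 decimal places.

α = 0.644

ΣVar(i) = 1.086 + 1.491 + 1.893 = 4.470
Sum of the distinct covariances = 1.681
total variance = 4.470 + 2 × 1.681 = 7.832
α = (k/(k−1))·(1 − ΣVar(i)/total variance) = (3/2)·(1 − 4.470/7.832) = 0.644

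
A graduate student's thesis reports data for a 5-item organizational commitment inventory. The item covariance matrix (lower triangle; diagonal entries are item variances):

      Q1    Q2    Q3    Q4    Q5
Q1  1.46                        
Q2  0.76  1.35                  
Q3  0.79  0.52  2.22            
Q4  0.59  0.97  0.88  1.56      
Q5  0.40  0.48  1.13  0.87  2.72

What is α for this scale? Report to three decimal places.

α = 0.767

Σσ²ᵢ = 1.46 + 1.35 + 2.22 + 1.56 + 2.72 = 9.31
Sum of the distinct covariances = 7.39
total variance = 9.31 + 2 × 7.39 = 24.09
α = (k/(k−1))·(1 − Σσ²ᵢ/total variance) = (5/4)·(1 − 9.31/24.09) = 0.767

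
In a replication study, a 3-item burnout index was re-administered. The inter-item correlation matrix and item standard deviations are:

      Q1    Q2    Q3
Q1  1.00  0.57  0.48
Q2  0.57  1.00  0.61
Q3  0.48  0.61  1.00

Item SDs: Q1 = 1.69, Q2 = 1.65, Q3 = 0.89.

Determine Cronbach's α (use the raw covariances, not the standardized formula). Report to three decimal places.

Cronbach's α = 0.753

Σσ²ᵢ = 1.69² + 1.65² + 0.89² = 6.3707
Covariances σ_ij = r_ij · s_i · s_j:
  σ(Q1,Q2) = 0.57 × 1.69 × 1.65 = 1.5894
  σ(Q1,Q3) = 0.48 × 1.69 × 0.89 = 0.7220
  σ(Q2,Q3) = 0.61 × 1.65 × 0.89 = 0.8958
σ²_T = Σσ²ᵢ + 2·Σσ_ij = 6.3707 + 2 × 3.2072 = 12.7851
α = (3/2)·(1 − 6.3707/12.7851) = 0.753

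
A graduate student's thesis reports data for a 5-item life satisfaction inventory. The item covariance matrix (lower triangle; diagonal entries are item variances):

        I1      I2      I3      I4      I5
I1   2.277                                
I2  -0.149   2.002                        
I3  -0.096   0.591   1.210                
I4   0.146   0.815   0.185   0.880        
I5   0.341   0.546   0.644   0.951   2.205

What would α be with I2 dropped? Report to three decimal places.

Remaining items: I1, I3, I4, I5 (k = 4).
Σσᵢ² = 2.277 + 1.210 + 0.880 + 2.205 = 6.572
Var(T) = 6.572 + 2 × 2.171 = 10.914
α (item deleted) = (4/3)·(1 − 6.572/10.914) = 0.530

α = 0.530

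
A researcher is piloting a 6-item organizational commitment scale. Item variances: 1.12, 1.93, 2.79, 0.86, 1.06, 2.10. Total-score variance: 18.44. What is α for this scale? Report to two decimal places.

Σσ²ᵢ = 1.12 + 1.93 + 2.79 + 0.86 + 1.06 + 2.10 = 9.86
α = (k/(k−1))·(1 − Σσ²ᵢ/σ²_total) = (6/5)·(1 − 9.86/18.44) = 0.56

α = 0.56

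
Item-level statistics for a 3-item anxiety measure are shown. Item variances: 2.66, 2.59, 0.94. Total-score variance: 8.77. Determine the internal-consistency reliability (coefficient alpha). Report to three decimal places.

Σσᵢ² = 2.66 + 2.59 + 0.94 = 6.19
α = (k/(k−1))·(1 − Σσᵢ²/Var(T)) = (3/2)·(1 − 6.19/8.77) = 0.441

α = 0.441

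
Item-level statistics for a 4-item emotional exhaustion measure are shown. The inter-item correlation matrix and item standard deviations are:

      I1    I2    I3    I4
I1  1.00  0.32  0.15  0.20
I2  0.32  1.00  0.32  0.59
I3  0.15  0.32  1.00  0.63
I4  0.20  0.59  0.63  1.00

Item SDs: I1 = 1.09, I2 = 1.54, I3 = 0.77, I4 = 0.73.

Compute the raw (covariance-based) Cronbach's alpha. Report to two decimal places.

α = 0.65

Σσ²ᵢ = 1.09² + 1.54² + 0.77² + 0.73² = 4.6855
Covariances σ_ij = r_ij · s_i · s_j:
  σ(I1,I2) = 0.32 × 1.09 × 1.54 = 0.5372
  σ(I1,I3) = 0.15 × 1.09 × 0.77 = 0.1259
  σ(I1,I4) = 0.20 × 1.09 × 0.73 = 0.1591
  σ(I2,I3) = 0.32 × 1.54 × 0.77 = 0.3795
  σ(I2,I4) = 0.59 × 1.54 × 0.73 = 0.6633
  σ(I3,I4) = 0.63 × 0.77 × 0.73 = 0.3541
σ²_T = Σσ²ᵢ + 2·Σσ_ij = 4.6855 + 2 × 2.2191 = 9.1237
α = (4/3)·(1 − 4.6855/9.1237) = 0.65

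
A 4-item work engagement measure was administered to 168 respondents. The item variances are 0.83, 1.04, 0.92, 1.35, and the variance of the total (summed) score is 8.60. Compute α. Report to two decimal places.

sum of item variances = 0.83 + 1.04 + 0.92 + 1.35 = 4.14
α = (k/(k−1))·(1 − sum of item variances/total variance) = (4/3)·(1 − 4.14/8.60) = 0.69

α = 0.69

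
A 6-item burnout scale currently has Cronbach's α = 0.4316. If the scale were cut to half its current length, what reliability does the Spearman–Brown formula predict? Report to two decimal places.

predicted reliability = 0.28

Length factor m = 1/2
α' = m·α / (1 − (1−m)·α)
   = 1/2 × 0.4316 / (1 − (1 − 1/2) × 0.4316)
   = 0.2158 / 0.7842 = 0.28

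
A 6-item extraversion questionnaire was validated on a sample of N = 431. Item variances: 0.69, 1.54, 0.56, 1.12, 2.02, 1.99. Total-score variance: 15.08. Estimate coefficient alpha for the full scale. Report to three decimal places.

α = 0.570

Σσ²ᵢ = 0.69 + 1.54 + 0.56 + 1.12 + 2.02 + 1.99 = 7.92
α = (k/(k−1))·(1 − Σσ²ᵢ/total variance) = (6/5)·(1 − 7.92/15.08) = 0.570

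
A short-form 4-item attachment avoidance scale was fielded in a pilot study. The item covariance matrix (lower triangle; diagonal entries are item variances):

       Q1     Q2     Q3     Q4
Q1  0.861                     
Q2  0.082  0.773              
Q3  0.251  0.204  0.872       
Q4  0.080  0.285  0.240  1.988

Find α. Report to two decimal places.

α = 0.45

Σσᵢ² = 0.861 + 0.773 + 0.872 + 1.988 = 4.494
Sum of off-diagonal covariances = 1.142
total variance = 4.494 + 2 × 1.142 = 6.778
α = (k/(k−1))·(1 − Σσᵢ²/total variance) = (4/3)·(1 − 4.494/6.778) = 0.45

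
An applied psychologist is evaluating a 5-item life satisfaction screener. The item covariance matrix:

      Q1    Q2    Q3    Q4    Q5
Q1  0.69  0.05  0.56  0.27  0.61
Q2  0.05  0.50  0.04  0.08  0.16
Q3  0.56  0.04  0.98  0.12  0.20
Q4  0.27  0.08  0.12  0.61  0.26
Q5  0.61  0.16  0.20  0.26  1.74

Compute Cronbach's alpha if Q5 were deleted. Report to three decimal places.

Cronbach's alpha = 0.595

Remaining items: Q1, Q2, Q3, Q4 (k = 4).
Σσ²ᵢ = 0.69 + 0.50 + 0.98 + 0.61 = 2.78
total variance = 2.78 + 2 × 1.12 = 5.02
α (item deleted) = (4/3)·(1 − 2.78/5.02) = 0.595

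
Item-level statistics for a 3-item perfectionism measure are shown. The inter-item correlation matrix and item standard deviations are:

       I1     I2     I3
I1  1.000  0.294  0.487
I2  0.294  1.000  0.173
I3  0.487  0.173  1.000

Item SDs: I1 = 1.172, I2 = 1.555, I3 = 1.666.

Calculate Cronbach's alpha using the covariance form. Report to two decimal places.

Σσ²ᵢ = 1.172² + 1.555² + 1.666² = 6.5672
Covariances σ_ij = r_ij · s_i · s_j:
  σ(I1,I2) = 0.294 × 1.172 × 1.555 = 0.5358
  σ(I1,I3) = 0.487 × 1.172 × 1.666 = 0.9509
  σ(I2,I3) = 0.173 × 1.555 × 1.666 = 0.4482
σ²_T = Σσ²ᵢ + 2·Σσ_ij = 6.5672 + 2 × 1.9349 = 10.4370
α = (3/2)·(1 − 6.5672/10.4370) = 0.56

Cronbach's alpha = 0.56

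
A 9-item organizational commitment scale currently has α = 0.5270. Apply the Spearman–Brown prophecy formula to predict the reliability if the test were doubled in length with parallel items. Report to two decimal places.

Length factor m = 2
α' = m·α / (1 + (m−1)·α)
   = 2 × 0.5270 / (1 + (2 − 1) × 0.5270)
   = 1.0540 / 1.5270 = 0.69

predicted reliability = 0.69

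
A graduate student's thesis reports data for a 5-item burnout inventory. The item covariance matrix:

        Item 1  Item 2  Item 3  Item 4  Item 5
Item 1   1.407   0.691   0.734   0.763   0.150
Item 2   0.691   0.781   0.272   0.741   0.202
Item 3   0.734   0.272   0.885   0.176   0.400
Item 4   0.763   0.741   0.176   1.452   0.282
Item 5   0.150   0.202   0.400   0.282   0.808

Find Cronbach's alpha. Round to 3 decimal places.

Cronbach's alpha = 0.779

sum of item variances = 1.407 + 0.781 + 0.885 + 1.452 + 0.808 = 5.333
Sum of off-diagonal covariances = 4.411
σ²_total = 5.333 + 2 × 4.411 = 14.155
α = (k/(k−1))·(1 − sum of item variances/σ²_total) = (5/4)·(1 − 5.333/14.155) = 0.779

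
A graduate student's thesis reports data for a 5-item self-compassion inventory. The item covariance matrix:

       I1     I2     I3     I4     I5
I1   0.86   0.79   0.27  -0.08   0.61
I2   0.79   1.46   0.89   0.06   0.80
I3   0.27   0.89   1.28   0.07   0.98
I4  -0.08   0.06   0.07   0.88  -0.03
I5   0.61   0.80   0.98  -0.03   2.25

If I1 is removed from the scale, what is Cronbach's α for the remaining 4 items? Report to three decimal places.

Cronbach's α = 0.647

Remaining items: I2, I3, I4, I5 (k = 4).
sum of item variances = 1.46 + 1.28 + 0.88 + 2.25 = 5.87
Var(T) = 5.87 + 2 × 2.77 = 11.41
α (item deleted) = (4/3)·(1 − 5.87/11.41) = 0.647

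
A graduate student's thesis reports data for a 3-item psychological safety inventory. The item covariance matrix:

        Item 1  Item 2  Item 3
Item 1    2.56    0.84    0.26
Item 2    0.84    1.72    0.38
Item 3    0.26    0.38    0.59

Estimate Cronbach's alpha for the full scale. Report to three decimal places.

Σσᵢ² = 2.56 + 1.72 + 0.59 = 4.87
Σ_{i<j} σ_ij = 1.48
σ²_T = 4.87 + 2 × 1.48 = 7.83
α = (k/(k−1))·(1 − Σσᵢ²/σ²_T) = (3/2)·(1 − 4.87/7.83) = 0.567

α = 0.567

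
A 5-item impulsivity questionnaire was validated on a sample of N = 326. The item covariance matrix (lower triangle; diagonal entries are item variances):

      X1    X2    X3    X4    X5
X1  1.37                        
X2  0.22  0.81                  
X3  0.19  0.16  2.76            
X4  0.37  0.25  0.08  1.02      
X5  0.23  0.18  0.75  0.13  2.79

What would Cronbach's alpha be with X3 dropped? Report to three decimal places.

Remaining items: X1, X2, X4, X5 (k = 4).
ΣVar(i) = 1.37 + 0.81 + 1.02 + 2.79 = 5.99
σ²_total = 5.99 + 2 × 1.38 = 8.75
α (item deleted) = (4/3)·(1 − 5.99/8.75) = 0.421

Cronbach's alpha = 0.421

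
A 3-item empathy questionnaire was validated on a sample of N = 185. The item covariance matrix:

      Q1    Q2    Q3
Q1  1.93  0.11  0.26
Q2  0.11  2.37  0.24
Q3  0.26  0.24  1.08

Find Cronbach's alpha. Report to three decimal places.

Cronbach's alpha = 0.277

Σσ²ᵢ = 1.93 + 2.37 + 1.08 = 5.38
Sum of off-diagonal covariances = 0.61
σ²_T = 5.38 + 2 × 0.61 = 6.60
α = (k/(k−1))·(1 − Σσ²ᵢ/σ²_T) = (3/2)·(1 − 5.38/6.60) = 0.277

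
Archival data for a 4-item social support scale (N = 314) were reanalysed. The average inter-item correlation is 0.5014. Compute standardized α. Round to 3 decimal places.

standardized α = 0.801

Standardized α = k·r̄ / (1 + (k−1)·r̄) = 4 × 0.5014 / (1 + 3 × 0.5014)
  = 2.0056 / 2.5042 = 0.801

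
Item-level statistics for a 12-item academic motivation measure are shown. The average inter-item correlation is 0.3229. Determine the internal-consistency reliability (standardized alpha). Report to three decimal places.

Standardized α = k·r̄ / (1 + (k−1)·r̄) = 12 × 0.3229 / (1 + 11 × 0.3229)
  = 3.8748 / 4.5519 = 0.851

standardized alpha = 0.851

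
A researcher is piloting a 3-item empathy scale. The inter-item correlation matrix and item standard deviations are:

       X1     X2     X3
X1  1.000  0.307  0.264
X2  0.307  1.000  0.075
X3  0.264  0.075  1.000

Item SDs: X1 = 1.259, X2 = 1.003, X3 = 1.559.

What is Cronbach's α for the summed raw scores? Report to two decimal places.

Σσ²ᵢ = 1.259² + 1.003² + 1.559² = 5.0216
Covariances σ_ij = r_ij · s_i · s_j:
  σ(X1,X2) = 0.307 × 1.259 × 1.003 = 0.3877
  σ(X1,X3) = 0.264 × 1.259 × 1.559 = 0.5182
  σ(X2,X3) = 0.075 × 1.003 × 1.559 = 0.1173
σ²_T = Σσ²ᵢ + 2·Σσ_ij = 5.0216 + 2 × 1.0232 = 7.0680
α = (3/2)·(1 − 5.0216/7.0680) = 0.43

α = 0.43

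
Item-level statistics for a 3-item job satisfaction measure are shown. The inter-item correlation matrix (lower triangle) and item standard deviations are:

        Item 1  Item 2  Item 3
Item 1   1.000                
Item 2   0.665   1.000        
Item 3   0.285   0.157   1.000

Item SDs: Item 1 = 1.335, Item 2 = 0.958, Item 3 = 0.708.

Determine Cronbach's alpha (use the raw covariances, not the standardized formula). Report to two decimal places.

α = 0.65

Σσ²ᵢ = 1.335² + 0.958² + 0.708² = 3.2013
Covariances σ_ij = r_ij · s_i · s_j:
  σ(Item 1,Item 2) = 0.665 × 1.335 × 0.958 = 0.8505
  σ(Item 1,Item 3) = 0.285 × 1.335 × 0.708 = 0.2694
  σ(Item 2,Item 3) = 0.157 × 0.958 × 0.708 = 0.1065
σ²_T = Σσ²ᵢ + 2·Σσ_ij = 3.2013 + 2 × 1.2264 = 5.6541
α = (3/2)·(1 − 3.2013/5.6541) = 0.65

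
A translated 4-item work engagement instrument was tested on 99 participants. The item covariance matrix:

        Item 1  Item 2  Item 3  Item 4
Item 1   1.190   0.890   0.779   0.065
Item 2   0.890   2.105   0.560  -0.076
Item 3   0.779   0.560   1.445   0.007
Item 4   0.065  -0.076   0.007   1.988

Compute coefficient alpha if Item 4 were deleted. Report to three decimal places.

Remaining items: Item 1, Item 2, Item 3 (k = 3).
ΣVar(i) = 1.190 + 2.105 + 1.445 = 4.740
total variance = 4.740 + 2 × 2.229 = 9.198
α (item deleted) = (3/2)·(1 − 4.740/9.198) = 0.727

α = 0.727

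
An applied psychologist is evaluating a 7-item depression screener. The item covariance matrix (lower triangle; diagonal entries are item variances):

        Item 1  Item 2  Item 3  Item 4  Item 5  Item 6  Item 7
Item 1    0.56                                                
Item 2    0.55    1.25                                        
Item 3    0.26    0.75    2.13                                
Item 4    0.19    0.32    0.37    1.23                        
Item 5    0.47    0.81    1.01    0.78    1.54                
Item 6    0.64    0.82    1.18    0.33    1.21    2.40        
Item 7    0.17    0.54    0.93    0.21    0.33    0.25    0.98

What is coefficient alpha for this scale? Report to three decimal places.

α = 0.824

Σσ²ᵢ = 0.56 + 1.25 + 2.13 + 1.23 + 1.54 + 2.40 + 0.98 = 10.09
Sum of off-diagonal covariances = 12.12
σ²_total = 10.09 + 2 × 12.12 = 34.33
α = (k/(k−1))·(1 − Σσ²ᵢ/σ²_total) = (7/6)·(1 − 10.09/34.33) = 0.824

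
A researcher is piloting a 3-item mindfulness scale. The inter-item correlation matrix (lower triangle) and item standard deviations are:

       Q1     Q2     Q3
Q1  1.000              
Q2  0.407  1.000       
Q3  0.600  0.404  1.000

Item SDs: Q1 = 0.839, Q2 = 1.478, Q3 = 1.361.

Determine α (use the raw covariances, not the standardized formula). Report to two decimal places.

Σσ²ᵢ = 0.839² + 1.478² + 1.361² = 4.7407
Covariances σ_ij = r_ij · s_i · s_j:
  σ(Q1,Q2) = 0.407 × 0.839 × 1.478 = 0.5047
  σ(Q1,Q3) = 0.600 × 0.839 × 1.361 = 0.6851
  σ(Q2,Q3) = 0.404 × 1.478 × 1.361 = 0.8127
σ²_T = Σσ²ᵢ + 2·Σσ_ij = 4.7407 + 2 × 2.0025 = 8.7457
α = (3/2)·(1 − 4.7407/8.7457) = 0.69

α = 0.69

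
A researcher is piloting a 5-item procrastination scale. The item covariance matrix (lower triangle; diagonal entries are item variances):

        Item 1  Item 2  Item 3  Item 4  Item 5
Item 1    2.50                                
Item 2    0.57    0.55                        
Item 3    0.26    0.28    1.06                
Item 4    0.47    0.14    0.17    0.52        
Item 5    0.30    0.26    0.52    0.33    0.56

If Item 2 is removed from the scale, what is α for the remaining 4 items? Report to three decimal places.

Remaining items: Item 1, Item 3, Item 4, Item 5 (k = 4).
Σσᵢ² = 2.50 + 1.06 + 0.52 + 0.56 = 4.64
σ²_total = 4.64 + 2 × 2.05 = 8.74
α (item deleted) = (4/3)·(1 − 4.64/8.74) = 0.625

α = 0.625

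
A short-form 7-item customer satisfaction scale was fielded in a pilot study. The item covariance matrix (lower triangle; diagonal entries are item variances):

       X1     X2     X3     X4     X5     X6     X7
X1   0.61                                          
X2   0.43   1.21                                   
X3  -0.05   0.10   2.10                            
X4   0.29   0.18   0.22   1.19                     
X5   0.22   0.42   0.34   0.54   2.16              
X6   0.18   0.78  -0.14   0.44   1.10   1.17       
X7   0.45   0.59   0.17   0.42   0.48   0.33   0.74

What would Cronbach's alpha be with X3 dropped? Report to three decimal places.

Cronbach's alpha = 0.791

Remaining items: X1, X2, X4, X5, X6, X7 (k = 6).
sum of item variances = 0.61 + 1.21 + 1.19 + 2.16 + 1.17 + 0.74 = 7.08
Var(T) = 7.08 + 2 × 6.85 = 20.78
α (item deleted) = (6/5)·(1 − 7.08/20.78) = 0.791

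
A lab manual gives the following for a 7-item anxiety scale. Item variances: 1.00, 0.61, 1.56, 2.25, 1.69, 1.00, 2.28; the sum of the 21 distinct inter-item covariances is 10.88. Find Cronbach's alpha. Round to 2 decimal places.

α = 0.79

sum of item variances = 1.00 + 0.61 + 1.56 + 2.25 + 1.69 + 1.00 + 2.28 = 10.39
Sum of distinct covariances = 10.88
Var(T) = sum of item variances + 2·Σcov = 10.39 + 2 × 10.88 = 32.15
α = (7/6)·(1 − 10.39/32.15) = 0.79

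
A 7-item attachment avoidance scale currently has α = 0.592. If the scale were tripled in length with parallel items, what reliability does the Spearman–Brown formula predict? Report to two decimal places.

predicted reliability = 0.81

Length factor m = 3
α' = m·α / (1 + (m−1)·α)
   = 3 × 0.592 / (1 + (3 − 1) × 0.592)
   = 1.7760 / 2.1840 = 0.81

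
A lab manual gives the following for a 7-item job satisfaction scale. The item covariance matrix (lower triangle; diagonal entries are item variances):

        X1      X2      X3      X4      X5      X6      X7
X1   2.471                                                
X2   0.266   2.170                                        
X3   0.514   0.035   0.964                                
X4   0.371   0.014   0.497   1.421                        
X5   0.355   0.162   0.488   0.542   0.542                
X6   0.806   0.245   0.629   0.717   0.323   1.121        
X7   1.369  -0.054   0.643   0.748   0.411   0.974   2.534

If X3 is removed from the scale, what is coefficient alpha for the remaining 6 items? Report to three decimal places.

Remaining items: X1, X2, X4, X5, X6, X7 (k = 6).
sum of item variances = 2.471 + 2.170 + 1.421 + 0.542 + 1.121 + 2.534 = 10.259
σ²_T = 10.259 + 2 × 7.249 = 24.757
α (item deleted) = (6/5)·(1 − 10.259/24.757) = 0.703

α = 0.703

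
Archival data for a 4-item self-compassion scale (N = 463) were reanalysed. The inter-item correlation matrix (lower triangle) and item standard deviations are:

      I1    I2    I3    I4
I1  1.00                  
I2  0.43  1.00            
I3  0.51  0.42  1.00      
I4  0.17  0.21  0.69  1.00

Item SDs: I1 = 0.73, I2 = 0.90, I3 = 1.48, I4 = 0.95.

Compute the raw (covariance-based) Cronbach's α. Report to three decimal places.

α = 0.727

Σσ²ᵢ = 0.73² + 0.90² + 1.48² + 0.95² = 4.4358
Covariances σ_ij = r_ij · s_i · s_j:
  σ(I1,I2) = 0.43 × 0.73 × 0.90 = 0.2825
  σ(I1,I3) = 0.51 × 0.73 × 1.48 = 0.5510
  σ(I1,I4) = 0.17 × 0.73 × 0.95 = 0.1179
  σ(I2,I3) = 0.42 × 0.90 × 1.48 = 0.5594
  σ(I2,I4) = 0.21 × 0.90 × 0.95 = 0.1795
  σ(I3,I4) = 0.69 × 1.48 × 0.95 = 0.9701
σ²_T = Σσ²ᵢ + 2·Σσ_ij = 4.4358 + 2 × 2.6604 = 9.7566
α = (4/3)·(1 − 4.4358/9.7566) = 0.727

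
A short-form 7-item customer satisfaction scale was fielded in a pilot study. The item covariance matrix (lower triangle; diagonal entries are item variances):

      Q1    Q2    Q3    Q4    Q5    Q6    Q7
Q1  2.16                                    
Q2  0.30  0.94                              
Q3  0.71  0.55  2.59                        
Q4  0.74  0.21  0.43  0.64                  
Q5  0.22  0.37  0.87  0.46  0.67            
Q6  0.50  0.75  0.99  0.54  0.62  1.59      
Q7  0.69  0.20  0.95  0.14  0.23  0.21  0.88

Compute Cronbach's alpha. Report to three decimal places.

Cronbach's alpha = 0.808

sum of item variances = 2.16 + 0.94 + 2.59 + 0.64 + 0.67 + 1.59 + 0.88 = 9.47
Sum of the distinct covariances = 10.68
Var(T) = 9.47 + 2 × 10.68 = 30.83
α = (k/(k−1))·(1 − sum of item variances/Var(T)) = (7/6)·(1 − 9.47/30.83) = 0.808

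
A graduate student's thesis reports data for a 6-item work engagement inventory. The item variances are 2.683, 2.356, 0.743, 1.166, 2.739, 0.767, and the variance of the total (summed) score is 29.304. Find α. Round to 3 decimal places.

α = 0.772

Σσᵢ² = 2.683 + 2.356 + 0.743 + 1.166 + 2.739 + 0.767 = 10.454
α = (k/(k−1))·(1 − Σσᵢ²/Var(T)) = (6/5)·(1 − 10.454/29.304) = 0.772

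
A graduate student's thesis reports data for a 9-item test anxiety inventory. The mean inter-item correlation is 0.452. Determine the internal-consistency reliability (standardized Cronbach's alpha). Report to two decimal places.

α = 0.88

Standardized α = k·r̄ / (1 + (k−1)·r̄) = 9 × 0.452 / (1 + 8 × 0.452)
  = 4.0680 / 4.6160 = 0.88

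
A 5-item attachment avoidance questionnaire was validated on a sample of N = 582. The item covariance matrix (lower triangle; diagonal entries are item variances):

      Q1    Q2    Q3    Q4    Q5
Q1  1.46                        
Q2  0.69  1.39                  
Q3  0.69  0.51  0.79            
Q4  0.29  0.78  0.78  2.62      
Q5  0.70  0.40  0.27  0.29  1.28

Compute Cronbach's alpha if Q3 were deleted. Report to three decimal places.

Remaining items: Q1, Q2, Q4, Q5 (k = 4).
sum of item variances = 1.46 + 1.39 + 2.62 + 1.28 = 6.75
σ²_total = 6.75 + 2 × 3.15 = 13.05
α (item deleted) = (4/3)·(1 − 6.75/13.05) = 0.644

Cronbach's alpha = 0.644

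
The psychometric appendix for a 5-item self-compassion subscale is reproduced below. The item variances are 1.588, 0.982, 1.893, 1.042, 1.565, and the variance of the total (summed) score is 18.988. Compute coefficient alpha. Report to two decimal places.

α = 0.78

sum of item variances = 1.588 + 0.982 + 1.893 + 1.042 + 1.565 = 7.070
α = (k/(k−1))·(1 − sum of item variances/σ²_T) = (5/4)·(1 − 7.070/18.988) = 0.78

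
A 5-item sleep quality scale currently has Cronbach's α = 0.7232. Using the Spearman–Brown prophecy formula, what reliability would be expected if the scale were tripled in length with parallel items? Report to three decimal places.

predicted reliability = 0.887

Length factor m = 3
α' = m·α / (1 + (m−1)·α)
   = 3 × 0.7232 / (1 + (3 − 1) × 0.7232)
   = 2.1696 / 2.4464 = 0.887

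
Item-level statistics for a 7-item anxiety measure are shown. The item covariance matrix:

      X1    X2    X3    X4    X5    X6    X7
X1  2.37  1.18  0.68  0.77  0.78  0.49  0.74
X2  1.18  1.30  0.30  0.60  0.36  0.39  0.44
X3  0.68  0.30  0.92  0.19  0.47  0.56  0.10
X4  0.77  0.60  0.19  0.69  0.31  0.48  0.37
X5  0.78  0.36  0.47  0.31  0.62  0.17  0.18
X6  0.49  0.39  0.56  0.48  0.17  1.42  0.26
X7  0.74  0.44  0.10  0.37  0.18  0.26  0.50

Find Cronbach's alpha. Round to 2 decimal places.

Cronbach's alpha = 0.83

Σσ²ᵢ = 2.37 + 1.30 + 0.92 + 0.69 + 0.62 + 1.42 + 0.50 = 7.82
Σ_{i<j} σ_ij = 9.82
σ²_total = 7.82 + 2 × 9.82 = 27.46
α = (k/(k−1))·(1 − Σσ²ᵢ/σ²_total) = (7/6)·(1 − 7.82/27.46) = 0.83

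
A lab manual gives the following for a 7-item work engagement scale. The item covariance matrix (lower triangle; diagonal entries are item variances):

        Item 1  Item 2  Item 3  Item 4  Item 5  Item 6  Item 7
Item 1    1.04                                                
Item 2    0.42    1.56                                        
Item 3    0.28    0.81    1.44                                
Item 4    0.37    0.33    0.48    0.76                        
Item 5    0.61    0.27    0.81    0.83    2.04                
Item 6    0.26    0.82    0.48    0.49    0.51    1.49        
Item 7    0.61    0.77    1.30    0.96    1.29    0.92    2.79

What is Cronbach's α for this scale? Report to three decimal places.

Cronbach's α = 0.828

ΣVar(i) = 1.04 + 1.56 + 1.44 + 0.76 + 2.04 + 1.49 + 2.79 = 11.12
Sum of off-diagonal covariances = 13.62
Var(T) = 11.12 + 2 × 13.62 = 38.36
α = (k/(k−1))·(1 − ΣVar(i)/Var(T)) = (7/6)·(1 − 11.12/38.36) = 0.828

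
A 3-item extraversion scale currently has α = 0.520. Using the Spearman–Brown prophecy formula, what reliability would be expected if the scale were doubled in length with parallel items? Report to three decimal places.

predicted reliability = 0.684

Length factor m = 2
α' = m·α / (1 + (m−1)·α)
   = 2 × 0.520 / (1 + (2 − 1) × 0.520)
   = 1.0400 / 1.5200 = 0.684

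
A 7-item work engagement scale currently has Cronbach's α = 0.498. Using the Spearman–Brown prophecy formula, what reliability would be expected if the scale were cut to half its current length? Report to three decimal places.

predicted reliability = 0.332

Length factor m = 1/2
α' = m·α / (1 − (1−m)·α)
   = 1/2 × 0.498 / (1 − (1 − 1/2) × 0.498)
   = 0.2490 / 0.7510 = 0.332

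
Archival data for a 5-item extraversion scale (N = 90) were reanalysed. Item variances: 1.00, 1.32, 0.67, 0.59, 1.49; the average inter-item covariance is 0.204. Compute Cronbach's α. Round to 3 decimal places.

α = 0.557

sum of item variances = 1.00 + 1.32 + 0.67 + 0.59 + 1.49 = 5.07
Sum of the 10 distinct covariances = 10 × 0.204 = 2.040
Var(T) = sum of item variances + 2·Σcov = 5.07 + 2 × 2.040 = 9.150
α = (5/4)·(1 − 5.07/9.150) = 0.557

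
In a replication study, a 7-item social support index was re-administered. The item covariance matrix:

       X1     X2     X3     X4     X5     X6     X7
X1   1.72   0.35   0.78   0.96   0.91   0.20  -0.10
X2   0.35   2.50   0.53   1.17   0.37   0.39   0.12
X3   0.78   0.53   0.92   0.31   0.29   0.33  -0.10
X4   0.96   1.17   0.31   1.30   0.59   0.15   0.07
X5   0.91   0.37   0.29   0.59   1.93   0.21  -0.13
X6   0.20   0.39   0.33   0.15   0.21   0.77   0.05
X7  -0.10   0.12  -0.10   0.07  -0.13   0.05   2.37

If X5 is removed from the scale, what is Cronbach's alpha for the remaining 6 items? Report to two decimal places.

α = 0.63

Remaining items: X1, X2, X3, X4, X6, X7 (k = 6).
Σσᵢ² = 1.72 + 2.50 + 0.92 + 1.30 + 0.77 + 2.37 = 9.58
total variance = 9.58 + 2 × 5.21 = 20.00
α (item deleted) = (6/5)·(1 − 9.58/20.00) = 0.63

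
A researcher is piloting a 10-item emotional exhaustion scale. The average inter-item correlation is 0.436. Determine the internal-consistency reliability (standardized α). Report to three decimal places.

standardized α = 0.885

Standardized α = k·r̄ / (1 + (k−1)·r̄) = 10 × 0.436 / (1 + 9 × 0.436)
  = 4.3600 / 4.9240 = 0.885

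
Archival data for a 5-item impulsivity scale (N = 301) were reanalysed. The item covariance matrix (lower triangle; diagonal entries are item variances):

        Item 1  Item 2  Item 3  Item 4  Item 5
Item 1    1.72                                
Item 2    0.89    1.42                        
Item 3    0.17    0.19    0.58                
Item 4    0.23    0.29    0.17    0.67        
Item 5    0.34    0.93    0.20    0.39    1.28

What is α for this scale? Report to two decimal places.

Σσᵢ² = 1.72 + 1.42 + 0.58 + 0.67 + 1.28 = 5.67
Sum of the distinct covariances = 3.80
σ²_T = 5.67 + 2 × 3.80 = 13.27
α = (k/(k−1))·(1 − Σσᵢ²/σ²_T) = (5/4)·(1 − 5.67/13.27) = 0.72

α = 0.72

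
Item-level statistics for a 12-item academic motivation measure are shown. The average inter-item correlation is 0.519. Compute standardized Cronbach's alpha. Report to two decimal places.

Standardized α = k·r̄ / (1 + (k−1)·r̄) = 12 × 0.519 / (1 + 11 × 0.519)
  = 6.2280 / 6.7090 = 0.93

α = 0.93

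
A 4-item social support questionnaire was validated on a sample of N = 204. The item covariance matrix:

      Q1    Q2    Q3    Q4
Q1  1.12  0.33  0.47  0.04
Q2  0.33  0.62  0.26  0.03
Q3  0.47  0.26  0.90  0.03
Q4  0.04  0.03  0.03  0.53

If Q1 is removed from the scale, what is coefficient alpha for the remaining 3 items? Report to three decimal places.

Remaining items: Q2, Q3, Q4 (k = 3).
Σσ²ᵢ = 0.62 + 0.90 + 0.53 = 2.05
σ²_total = 2.05 + 2 × 0.32 = 2.69
α (item deleted) = (3/2)·(1 − 2.05/2.69) = 0.357

α = 0.357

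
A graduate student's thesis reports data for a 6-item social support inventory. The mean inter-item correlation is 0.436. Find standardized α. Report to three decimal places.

α = 0.823

Standardized α = k·r̄ / (1 + (k−1)·r̄) = 6 × 0.436 / (1 + 5 × 0.436)
  = 2.6160 / 3.1800 = 0.823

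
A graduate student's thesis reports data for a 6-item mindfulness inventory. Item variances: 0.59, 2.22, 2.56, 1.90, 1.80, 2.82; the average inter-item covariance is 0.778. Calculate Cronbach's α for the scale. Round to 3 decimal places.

Cronbach's α = 0.795

Σσ²ᵢ = 0.59 + 2.22 + 2.56 + 1.90 + 1.80 + 2.82 = 11.89
Sum of the 15 distinct covariances = 15 × 0.778 = 11.670
σ²_total = Σσ²ᵢ + 2·Σcov = 11.89 + 2 × 11.670 = 35.230
α = (6/5)·(1 − 11.89/35.230) = 0.795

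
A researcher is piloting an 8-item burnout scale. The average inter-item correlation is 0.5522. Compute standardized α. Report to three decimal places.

Standardized α = k·r̄ / (1 + (k−1)·r̄) = 8 × 0.5522 / (1 + 7 × 0.5522)
  = 4.4176 / 4.8654 = 0.908

standardized α = 0.908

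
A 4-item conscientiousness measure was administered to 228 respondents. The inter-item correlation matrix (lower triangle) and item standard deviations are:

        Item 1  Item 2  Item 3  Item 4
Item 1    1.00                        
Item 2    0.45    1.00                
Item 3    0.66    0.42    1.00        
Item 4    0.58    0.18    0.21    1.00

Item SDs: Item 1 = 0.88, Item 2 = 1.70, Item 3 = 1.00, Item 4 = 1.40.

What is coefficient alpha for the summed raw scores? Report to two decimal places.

Σσ²ᵢ = 0.88² + 1.70² + 1.00² + 1.40² = 6.6244
Covariances σ_ij = r_ij · s_i · s_j:
  σ(Item 1,Item 2) = 0.45 × 0.88 × 1.70 = 0.6732
  σ(Item 1,Item 3) = 0.66 × 0.88 × 1.00 = 0.5808
  σ(Item 1,Item 4) = 0.58 × 0.88 × 1.40 = 0.7146
  σ(Item 2,Item 3) = 0.42 × 1.70 × 1.00 = 0.7140
  σ(Item 2,Item 4) = 0.18 × 1.70 × 1.40 = 0.4284
  σ(Item 3,Item 4) = 0.21 × 1.00 × 1.40 = 0.2940
σ²_T = Σσ²ᵢ + 2·Σσ_ij = 6.6244 + 2 × 3.4050 = 13.4344
α = (4/3)·(1 − 6.6244/13.4344) = 0.68

α = 0.68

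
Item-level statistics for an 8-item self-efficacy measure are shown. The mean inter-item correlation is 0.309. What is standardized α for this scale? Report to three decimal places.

α = 0.782

Standardized α = k·r̄ / (1 + (k−1)·r̄) = 8 × 0.309 / (1 + 7 × 0.309)
  = 2.4720 / 3.1630 = 0.782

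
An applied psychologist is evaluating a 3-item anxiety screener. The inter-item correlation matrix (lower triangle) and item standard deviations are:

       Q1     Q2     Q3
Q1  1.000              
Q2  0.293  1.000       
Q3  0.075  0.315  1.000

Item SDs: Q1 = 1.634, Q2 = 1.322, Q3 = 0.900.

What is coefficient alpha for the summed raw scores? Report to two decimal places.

Σσ²ᵢ = 1.634² + 1.322² + 0.900² = 5.2276
Covariances σ_ij = r_ij · s_i · s_j:
  σ(Q1,Q2) = 0.293 × 1.634 × 1.322 = 0.6329
  σ(Q1,Q3) = 0.075 × 1.634 × 0.900 = 0.1103
  σ(Q2,Q3) = 0.315 × 1.322 × 0.900 = 0.3748
σ²_T = Σσ²ᵢ + 2·Σσ_ij = 5.2276 + 2 × 1.1180 = 7.4636
α = (3/2)·(1 − 5.2276/7.4636) = 0.45

coefficient alpha = 0.45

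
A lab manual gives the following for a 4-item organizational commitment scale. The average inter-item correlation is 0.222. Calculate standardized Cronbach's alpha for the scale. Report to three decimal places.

standardized Cronbach's alpha = 0.533

Standardized α = k·r̄ / (1 + (k−1)·r̄) = 4 × 0.222 / (1 + 3 × 0.222)
  = 0.8880 / 1.6660 = 0.533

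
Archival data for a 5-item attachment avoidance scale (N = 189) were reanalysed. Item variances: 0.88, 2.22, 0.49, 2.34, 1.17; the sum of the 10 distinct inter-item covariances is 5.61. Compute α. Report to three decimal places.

ΣVar(i) = 0.88 + 2.22 + 0.49 + 2.34 + 1.17 = 7.10
Sum of distinct covariances = 5.61
Var(T) = ΣVar(i) + 2·Σcov = 7.10 + 2 × 5.61 = 18.32
α = (5/4)·(1 − 7.10/18.32) = 0.766

α = 0.766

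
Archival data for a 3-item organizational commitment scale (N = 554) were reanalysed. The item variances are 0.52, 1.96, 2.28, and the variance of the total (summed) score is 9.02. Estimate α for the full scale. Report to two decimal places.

ΣVar(i) = 0.52 + 1.96 + 2.28 = 4.76
α = (k/(k−1))·(1 − ΣVar(i)/σ²_T) = (3/2)·(1 − 4.76/9.02) = 0.71

α = 0.71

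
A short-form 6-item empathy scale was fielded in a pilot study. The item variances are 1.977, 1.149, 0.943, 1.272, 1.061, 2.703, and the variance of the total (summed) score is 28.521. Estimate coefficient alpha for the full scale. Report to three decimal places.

coefficient alpha = 0.817

sum of item variances = 1.977 + 1.149 + 0.943 + 1.272 + 1.061 + 2.703 = 9.105
α = (k/(k−1))·(1 − sum of item variances/total variance) = (6/5)·(1 − 9.105/28.521) = 0.817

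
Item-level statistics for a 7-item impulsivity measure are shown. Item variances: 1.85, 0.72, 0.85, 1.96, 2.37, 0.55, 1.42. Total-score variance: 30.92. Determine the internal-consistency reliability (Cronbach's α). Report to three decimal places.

Σσᵢ² = 1.85 + 0.72 + 0.85 + 1.96 + 2.37 + 0.55 + 1.42 = 9.72
α = (k/(k−1))·(1 − Σσᵢ²/Var(T)) = (7/6)·(1 − 9.72/30.92) = 0.800

Cronbach's α = 0.800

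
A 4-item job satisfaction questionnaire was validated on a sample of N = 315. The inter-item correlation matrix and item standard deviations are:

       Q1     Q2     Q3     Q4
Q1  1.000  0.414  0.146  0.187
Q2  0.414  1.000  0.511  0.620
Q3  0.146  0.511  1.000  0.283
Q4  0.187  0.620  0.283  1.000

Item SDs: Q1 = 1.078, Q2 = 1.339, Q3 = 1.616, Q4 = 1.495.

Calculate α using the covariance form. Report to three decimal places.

Σσ²ᵢ = 1.078² + 1.339² + 1.616² + 1.495² = 7.8015
Covariances σ_ij = r_ij · s_i · s_j:
  σ(Q1,Q2) = 0.414 × 1.078 × 1.339 = 0.5976
  σ(Q1,Q3) = 0.146 × 1.078 × 1.616 = 0.2543
  σ(Q1,Q4) = 0.187 × 1.078 × 1.495 = 0.3014
  σ(Q2,Q3) = 0.511 × 1.339 × 1.616 = 1.1057
  σ(Q2,Q4) = 0.620 × 1.339 × 1.495 = 1.2411
  σ(Q3,Q4) = 0.283 × 1.616 × 1.495 = 0.6837
σ²_T = Σσ²ᵢ + 2·Σσ_ij = 7.8015 + 2 × 4.1838 = 16.1691
α = (4/3)·(1 − 7.8015/16.1691) = 0.690

α = 0.690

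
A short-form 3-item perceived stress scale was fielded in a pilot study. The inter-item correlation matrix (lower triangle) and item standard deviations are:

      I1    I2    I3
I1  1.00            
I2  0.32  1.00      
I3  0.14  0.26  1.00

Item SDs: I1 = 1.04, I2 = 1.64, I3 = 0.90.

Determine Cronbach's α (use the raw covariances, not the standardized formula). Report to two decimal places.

Σσ²ᵢ = 1.04² + 1.64² + 0.90² = 4.5812
Covariances σ_ij = r_ij · s_i · s_j:
  σ(I1,I2) = 0.32 × 1.04 × 1.64 = 0.5458
  σ(I1,I3) = 0.14 × 1.04 × 0.90 = 0.1310
  σ(I2,I3) = 0.26 × 1.64 × 0.90 = 0.3838
σ²_T = Σσ²ᵢ + 2·Σσ_ij = 4.5812 + 2 × 1.0606 = 6.7024
α = (3/2)·(1 − 4.5812/6.7024) = 0.47

α = 0.47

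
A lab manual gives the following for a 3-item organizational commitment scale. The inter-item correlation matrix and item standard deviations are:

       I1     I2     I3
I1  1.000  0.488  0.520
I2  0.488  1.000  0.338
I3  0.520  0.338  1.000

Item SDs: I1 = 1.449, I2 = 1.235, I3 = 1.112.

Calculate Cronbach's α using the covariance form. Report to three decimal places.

Σσ²ᵢ = 1.449² + 1.235² + 1.112² = 4.8614
Covariances σ_ij = r_ij · s_i · s_j:
  σ(I1,I2) = 0.488 × 1.449 × 1.235 = 0.8733
  σ(I1,I3) = 0.520 × 1.449 × 1.112 = 0.8379
  σ(I2,I3) = 0.338 × 1.235 × 1.112 = 0.4642
σ²_T = Σσ²ᵢ + 2·Σσ_ij = 4.8614 + 2 × 2.1754 = 9.2122
α = (3/2)·(1 − 4.8614/9.2122) = 0.708

Cronbach's α = 0.708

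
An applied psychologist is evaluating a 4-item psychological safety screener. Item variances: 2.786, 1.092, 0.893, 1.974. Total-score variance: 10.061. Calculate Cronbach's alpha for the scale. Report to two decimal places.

ΣVar(i) = 2.786 + 1.092 + 0.893 + 1.974 = 6.745
α = (k/(k−1))·(1 − ΣVar(i)/Var(T)) = (4/3)·(1 − 6.745/10.061) = 0.44

α = 0.44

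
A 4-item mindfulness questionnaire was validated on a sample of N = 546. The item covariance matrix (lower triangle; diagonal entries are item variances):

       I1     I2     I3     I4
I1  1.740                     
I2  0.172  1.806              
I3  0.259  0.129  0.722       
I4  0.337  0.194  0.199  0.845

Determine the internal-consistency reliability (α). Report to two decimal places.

α = 0.45

Σσ²ᵢ = 1.740 + 1.806 + 0.722 + 0.845 = 5.113
Σ_{i<j} σ_ij = 1.290
σ²_T = 5.113 + 2 × 1.290 = 7.693
α = (k/(k−1))·(1 − Σσ²ᵢ/σ²_T) = (4/3)·(1 − 5.113/7.693) = 0.45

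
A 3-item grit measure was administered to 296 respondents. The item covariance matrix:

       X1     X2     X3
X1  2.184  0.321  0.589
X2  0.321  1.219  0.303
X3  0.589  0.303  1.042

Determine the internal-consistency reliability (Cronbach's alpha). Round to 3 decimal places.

sum of item variances = 2.184 + 1.219 + 1.042 = 4.445
Σ_{i<j} σ_ij = 1.213
σ²_total = 4.445 + 2 × 1.213 = 6.871
α = (k/(k−1))·(1 − sum of item variances/σ²_total) = (3/2)·(1 − 4.445/6.871) = 0.530

α = 0.530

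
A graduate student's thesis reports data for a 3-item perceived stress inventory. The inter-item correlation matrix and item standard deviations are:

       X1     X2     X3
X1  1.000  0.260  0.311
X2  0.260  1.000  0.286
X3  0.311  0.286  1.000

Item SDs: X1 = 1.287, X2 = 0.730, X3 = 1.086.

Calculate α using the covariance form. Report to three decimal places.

Σσ²ᵢ = 1.287² + 0.730² + 1.086² = 3.3687
Covariances σ_ij = r_ij · s_i · s_j:
  σ(X1,X2) = 0.260 × 1.287 × 0.730 = 0.2443
  σ(X1,X3) = 0.311 × 1.287 × 1.086 = 0.4347
  σ(X2,X3) = 0.286 × 0.730 × 1.086 = 0.2267
σ²_T = Σσ²ᵢ + 2·Σσ_ij = 3.3687 + 2 × 0.9057 = 5.1801
α = (3/2)·(1 − 3.3687/5.1801) = 0.525

α = 0.525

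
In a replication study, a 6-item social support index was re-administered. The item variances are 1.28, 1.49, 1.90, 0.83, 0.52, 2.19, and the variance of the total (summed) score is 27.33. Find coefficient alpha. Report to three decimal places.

Σσᵢ² = 1.28 + 1.49 + 1.90 + 0.83 + 0.52 + 2.19 = 8.21
α = (k/(k−1))·(1 − Σσᵢ²/Var(T)) = (6/5)·(1 − 8.21/27.33) = 0.840

α = 0.840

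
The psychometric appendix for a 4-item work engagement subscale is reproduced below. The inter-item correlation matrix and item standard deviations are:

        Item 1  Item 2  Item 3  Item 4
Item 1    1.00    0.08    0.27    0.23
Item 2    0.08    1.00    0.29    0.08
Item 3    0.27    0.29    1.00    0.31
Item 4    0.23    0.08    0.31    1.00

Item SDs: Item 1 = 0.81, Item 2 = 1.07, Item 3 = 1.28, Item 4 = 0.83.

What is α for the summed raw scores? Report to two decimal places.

Σσ²ᵢ = 0.81² + 1.07² + 1.28² + 0.83² = 4.1283
Covariances σ_ij = r_ij · s_i · s_j:
  σ(Item 1,Item 2) = 0.08 × 0.81 × 1.07 = 0.0693
  σ(Item 1,Item 3) = 0.27 × 0.81 × 1.28 = 0.2799
  σ(Item 1,Item 4) = 0.23 × 0.81 × 0.83 = 0.1546
  σ(Item 2,Item 3) = 0.29 × 1.07 × 1.28 = 0.3972
  σ(Item 2,Item 4) = 0.08 × 1.07 × 0.83 = 0.0710
  σ(Item 3,Item 4) = 0.31 × 1.28 × 0.83 = 0.3293
σ²_T = Σσ²ᵢ + 2·Σσ_ij = 4.1283 + 2 × 1.3013 = 6.7309
α = (4/3)·(1 − 4.1283/6.7309) = 0.52

α = 0.52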